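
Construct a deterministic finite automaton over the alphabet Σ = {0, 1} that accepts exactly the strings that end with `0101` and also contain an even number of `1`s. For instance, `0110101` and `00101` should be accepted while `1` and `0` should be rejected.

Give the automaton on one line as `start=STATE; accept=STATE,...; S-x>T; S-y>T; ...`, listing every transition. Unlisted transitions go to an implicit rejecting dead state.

Handle the two conditions separately and then intersect. The first has 5 states tracking how much of the suffix `0101` has currently been matched; the second has 2 states tracking the count of `1`s modulo 2. A product state is a pair (one from each), accepting exactly when both do. Minimizing collapses redundant product states.
6 states suffice.
        0   1  
>  S0   S1  S2 
   S1   S1  S3 
   S2   S2  S0 
   S3   S4  S0 
   S4   S2  S5 
 * S5   S1  S2 
(> = start, * = accepting)

start=S0; accept=S5; S0-0>S1; S0-1>S2; S1-0>S1; S1-1>S3; S2-0>S2; S2-1>S0; S3-0>S4; S3-1>S0; S4-0>S2; S4-1>S5; S5-0>S1; S5-1>S2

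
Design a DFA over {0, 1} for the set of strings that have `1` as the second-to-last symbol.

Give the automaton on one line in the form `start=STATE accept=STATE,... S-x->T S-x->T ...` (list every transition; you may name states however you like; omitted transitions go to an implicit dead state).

start=A accept=F,G A-0->B A-1->C B-0->D B-1->E C-0->F C-1->G D-0->D D-1->E E-0->F E-1->G F-0->D F-1->E G-0->F G-1->G

Because acceptance depends on a position counted from the end, the machine has to buffer the most recent 2 symbols. Make each state the string of the last up-to-2 symbols read; on input `x` shift the window left and append `x`. Accept when the buffered window has length 2 and begins with `1`.
7 states suffice.
       0  1 
>  A   B  C 
   B   D  E 
   C   F  G 
   D   D  E 
   E   F  G 
 * F   D  E 
 * G   F  G 
(> = start, * = accepting)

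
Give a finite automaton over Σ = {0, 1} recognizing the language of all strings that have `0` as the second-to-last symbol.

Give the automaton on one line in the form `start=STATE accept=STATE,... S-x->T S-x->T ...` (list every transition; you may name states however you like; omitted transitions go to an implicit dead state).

start=s0 accept=s3,s4 s0-0->s1 s0-1->s2 s1-0->s3 s1-1->s4 s2-0->s5 s2-1->s6 s3-0->s3 s3-1->s4 s4-0->s5 s4-1->s6 s5-0->s3 s5-1->s4 s6-0->s5 s6-1->s6

A DFA must remember the last 2 symbols (since which symbol is second-to-last isn't known until the input ends). Use one state per possible window of the last ≤2 symbols; accept from those whose window starts with `0`.
7 states suffice.
        0   1  
>  s0   s1  s2 
   s1   s3  s4 
   s2   s5  s6 
 * s3   s3  s4 
 * s4   s5  s6 
   s5   s3  s4 
   s6   s5  s6 
(> = start, * = accepting)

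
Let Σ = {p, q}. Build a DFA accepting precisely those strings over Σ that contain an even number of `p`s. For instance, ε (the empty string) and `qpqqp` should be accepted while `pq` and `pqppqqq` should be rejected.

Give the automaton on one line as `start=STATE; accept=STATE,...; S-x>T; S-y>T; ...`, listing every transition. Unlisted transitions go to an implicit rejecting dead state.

The only thing that matters is how many `p`s have appeared, reduced mod 2. Use one state per residue: A for 0, …, B for 1. Reading `p` moves to the next residue; anything else stays put. A is accepting.
With 2 states:
       p  q 
>* A   B  A 
   B   A  B 
(> = start, * = accepting)

start=A; accept=A; A-p>B; A-q>A; B-p>A; B-q>B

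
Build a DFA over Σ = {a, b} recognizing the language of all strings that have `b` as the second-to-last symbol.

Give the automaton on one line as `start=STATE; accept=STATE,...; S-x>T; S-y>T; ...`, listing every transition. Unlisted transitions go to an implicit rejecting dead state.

A DFA must remember the last 2 symbols (since which symbol is second-to-last isn't known until the input ends). Use one state per possible window of the last ≤2 symbols; accept from those whose window starts with `b`.
A 7-state machine:
        a   b  
>  q0   q1  q2 
   q1   q3  q4 
   q2   q5  q6 
   q3   q3  q4 
   q4   q5  q6 
 * q5   q3  q4 
 * q6   q5  q6 
(> = start, * = accepting)

start=q0; accept=q5,q6; q0-a>q1; q0-b>q2; q1-a>q3; q1-b>q4; q2-a>q5; q2-b>q6; q3-a>q3; q3-b>q4; q4-a>q5; q4-b>q6; q5-a>q3; q5-b>q4; q6-a>q5; q6-b>q6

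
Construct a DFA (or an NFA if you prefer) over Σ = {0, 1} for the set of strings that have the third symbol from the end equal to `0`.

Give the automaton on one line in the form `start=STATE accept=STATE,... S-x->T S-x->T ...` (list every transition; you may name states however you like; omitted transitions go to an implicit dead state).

Because acceptance depends on a position counted from the end, the machine has to buffer the most recent 3 symbols. Make each state the string of the last up-to-3 symbols read; on input `x` shift the window left and append `x`. Accept when the buffered window has length 3 and begins with `0`.
With 15 states:
       0  1 
>  A   B  C 
   B   D  E 
   C   F  G 
   D   H  I 
   E   J  K 
   F   L  M 
   G   N  O 
 * H   H  I 
 * I   J  K 
 * J   L  M 
 * K   N  O 
   L   H  I 
   M   J  K 
   N   L  M 
   O   N  O 
(> = start, * = accepting)

start=A accept=H,I,J,K A-0->B A-1->C B-0->D B-1->E C-0->F C-1->G D-0->H D-1->I E-0->J E-1->K F-0->L F-1->M G-0->N G-1->O H-0->H H-1->I I-0->J I-1->K J-0->L J-1->M K-0->N K-1->O L-0->H L-1->I M-0->J M-1->K N-0->L N-1->M O-0->N O-1->O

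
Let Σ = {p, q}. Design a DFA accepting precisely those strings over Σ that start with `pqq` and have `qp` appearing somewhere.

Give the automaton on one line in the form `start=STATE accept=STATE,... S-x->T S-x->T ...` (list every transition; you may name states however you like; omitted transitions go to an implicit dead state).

start=s0 accept=s5 s0-p->s1 s0-q->s2 s1-p->s2 s1-q->s3 s2-p->s2 s2-q->s2 s3-p->s2 s3-q->s4 s4-p->s5 s4-q->s4 s5-p->s5 s5-q->s5

Run two small machines in parallel and take their product. The first has 5 states tracking whether the input so far still matches the prefix `pqq`; the second has 3 states tracking whether and how much of `qp` has been seen. A product state is a pair (one from each), accepting exactly when both do. Minimizing collapses redundant product states.
6 states suffice.
        p   q  
>  s0   s1  s2 
   s1   s2  s3 
   s2   s2  s2 
   s3   s2  s4 
   s4   s5  s4 
 * s5   s5  s5 
(> = start, * = accepting)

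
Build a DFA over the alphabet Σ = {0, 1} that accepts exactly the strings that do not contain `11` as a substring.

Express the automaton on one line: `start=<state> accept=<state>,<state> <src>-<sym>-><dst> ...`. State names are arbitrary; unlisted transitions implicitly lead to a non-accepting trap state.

start=q0 accept=q0,q1 q0-0->q0 q0-1->q1 q1-0->q0 q1-1->q2 q2-0->q2 q2-1->q2

This is the complement of 'contains `11`'. Use the same substring-matching states — q0 through q2 holding how much of `11` has just been matched — but flip the accepting set: everything except the trap q2 accepts.
With 3 states:
        0   1  
>* q0   q0  q1 
 * q1   q0  q2 
   q2   q2  q2 
(> = start, * = accepting)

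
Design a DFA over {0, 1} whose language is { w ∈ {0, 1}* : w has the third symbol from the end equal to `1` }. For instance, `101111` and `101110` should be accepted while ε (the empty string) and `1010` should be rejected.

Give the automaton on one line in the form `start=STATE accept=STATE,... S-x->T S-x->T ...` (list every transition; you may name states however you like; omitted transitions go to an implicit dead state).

start=A accept=L,M,N,O A-0->B A-1->C B-0->D B-1->E C-0->F C-1->G D-0->H D-1->I E-0->J E-1->K F-0->L F-1->M G-0->N G-1->O H-0->H H-1->I I-0->J I-1->K J-0->L J-1->M K-0->N K-1->O L-0->H L-1->I M-0->J M-1->K N-0->L N-1->M O-0->N O-1->O

A DFA must remember the last 3 symbols (since which symbol is third-to-last isn't known until the input ends). Use one state per possible window of the last ≤3 symbols; accept from those whose window starts with `1`.
15 states suffice.
       0  1 
>  A   B  C 
   B   D  E 
   C   F  G 
   D   H  I 
   E   J  K 
   F   L  M 
   G   N  O 
   H   H  I 
   I   J  K 
   J   L  M 
   K   N  O 
 * L   H  I 
 * M   J  K 
 * N   L  M 
 * O   N  O 
(> = start, * = accepting)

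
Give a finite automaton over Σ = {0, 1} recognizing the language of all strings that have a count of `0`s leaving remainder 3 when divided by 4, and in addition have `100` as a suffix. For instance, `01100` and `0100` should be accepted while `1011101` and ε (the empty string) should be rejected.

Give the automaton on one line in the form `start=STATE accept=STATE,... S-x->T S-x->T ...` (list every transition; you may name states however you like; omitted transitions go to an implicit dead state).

Handle the two conditions separately and then intersect. One (4 states) tracks the count of `0`s modulo 4; the other (4 states) tracks how much of the suffix `100` has currently been matched. Each combined state is a pair, one component from each; accept when both components accept. After merging equivalent states the machine shrinks.
7 states suffice.
        0   1  
>  q0   q1  q0 
   q1   q2  q3 
   q2   q4  q2 
   q3   q5  q3 
   q4   q0  q4 
   q5   q6  q2 
 * q6   q0  q4 
(> = start, * = accepting)

start=q0 accept=q6 q0-0->q1 q0-1->q0 q1-0->q2 q1-1->q3 q2-0->q4 q2-1->q2 q3-0->q5 q3-1->q3 q4-0->q0 q4-1->q4 q5-0->q6 q5-1->q2 q6-0->q0 q6-1->q4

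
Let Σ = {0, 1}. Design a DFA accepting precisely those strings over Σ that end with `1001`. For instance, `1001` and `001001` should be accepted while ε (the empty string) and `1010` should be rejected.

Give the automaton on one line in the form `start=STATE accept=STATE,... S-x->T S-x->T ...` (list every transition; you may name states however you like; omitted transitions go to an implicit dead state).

start=s0 accept=s4 s0-0->s0 s0-1->s1 s1-0->s2 s1-1->s1 s2-0->s3 s2-1->s1 s3-0->s0 s3-1->s4 s4-0->s2 s4-1->s1

Let each state record the length of the longest suffix of the input read so far that is also a prefix of `1001`. s1 means the last symbol is `1`; s2 means the last 2 symbols are `10`; s3 means the last 3 symbols are `100`; s4 means the last 4 symbols are `1001`. Accept only at s4, where the string currently ends in `1001`.
A 5-state machine:
        0   1  
>  s0   s0  s1 
   s1   s2  s1 
   s2   s3  s1 
   s3   s0  s4 
 * s4   s2  s1 
(> = start, * = accepting)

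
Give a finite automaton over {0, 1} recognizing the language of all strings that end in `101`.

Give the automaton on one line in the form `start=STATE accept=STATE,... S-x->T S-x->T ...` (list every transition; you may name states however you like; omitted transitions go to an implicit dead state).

start=S0 accept=S3 S0-0->S0 S0-1->S1 S1-0->S2 S1-1->S1 S2-0->S0 S2-1->S3 S3-0->S2 S3-1->S1

Remember how much of `101` the current input suffix matches. State S0 means no match yet; S1 means the last symbol is `1`; S2 means the last 2 symbols are `10`; S3 means the last 3 symbols are `101`. Only S3 accepts. On a mismatch, fall back to the longest proper suffix that is still a prefix of `101`.
With 4 states:
        0   1  
>  S0   S0  S1 
   S1   S2  S1 
   S2   S0  S3 
 * S3   S2  S1 
(> = start, * = accepting)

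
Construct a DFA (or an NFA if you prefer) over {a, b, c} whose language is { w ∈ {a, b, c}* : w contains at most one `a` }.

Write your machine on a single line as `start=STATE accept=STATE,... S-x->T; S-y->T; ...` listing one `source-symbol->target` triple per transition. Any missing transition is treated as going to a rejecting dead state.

start=q0; accept=q0,q1; q0-a->q1; q0-b->q0; q0-c->q0; q1-a->q2; q1-b->q1; q1-c->q1; q2-a->q2; q2-b->q2; q2-c->q2

Only the number of `a`s matters, and only up to 2. Make a chain q0 → q1 → q2 advanced by each `a` (with q2 absorbing); every other symbol self-loops. The accepting set is {q0, q1}.
        a   b   c  
>* q0   q1  q0  q0 
 * q1   q2  q1  q1 
   q2   q2  q2  q2 
(> = start, * = accepting)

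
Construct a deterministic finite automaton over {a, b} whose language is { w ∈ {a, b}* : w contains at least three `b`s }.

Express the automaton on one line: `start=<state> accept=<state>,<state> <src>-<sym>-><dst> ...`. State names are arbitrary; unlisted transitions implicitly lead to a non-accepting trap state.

start=S0 accept=S3,S4 S0-a->S0 S0-b->S1 S1-a->S1 S1-b->S2 S2-a->S2 S2-b->S3 S3-a->S3 S3-b->S4 S4-a->S4 S4-b->S4

Only the number of `b`s matters, and only up to 4. Make a chain S0 → S1 → S2 → S3 → S4 advanced by each `b` (with S4 absorbing); every other symbol self-loops. The accepting set is {S3, S4}.
        a   b  
>  S0   S0  S1 
   S1   S1  S2 
   S2   S2  S3 
 * S3   S3  S4 
 * S4   S4  S4 
(> = start, * = accepting)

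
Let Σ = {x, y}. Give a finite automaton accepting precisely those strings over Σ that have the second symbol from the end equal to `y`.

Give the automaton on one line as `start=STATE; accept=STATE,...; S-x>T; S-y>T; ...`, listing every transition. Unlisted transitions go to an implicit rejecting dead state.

start=S0; accept=S5,S6; S0-x>S1; S0-y>S2; S1-x>S3; S1-y>S4; S2-x>S5; S2-y>S6; S3-x>S3; S3-y>S4; S4-x>S5; S4-y>S6; S5-x>S3; S5-y>S4; S6-x>S5; S6-y>S6

Because acceptance depends on a position counted from the end, the machine has to buffer the most recent 2 symbols. Make each state the string of the last up-to-2 symbols read; on input `x` shift the window left and append `x`. Accept when the buffered window has length 2 and begins with `y`.
        x   y  
>  S0   S1  S2 
   S1   S3  S4 
   S2   S5  S6 
   S3   S3  S4 
   S4   S5  S6 
 * S5   S3  S4 
 * S6   S5  S6 
(> = start, * = accepting)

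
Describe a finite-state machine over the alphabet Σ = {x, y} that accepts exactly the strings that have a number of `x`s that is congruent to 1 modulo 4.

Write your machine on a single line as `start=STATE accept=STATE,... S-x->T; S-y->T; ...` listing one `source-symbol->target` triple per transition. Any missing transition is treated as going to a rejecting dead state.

The only thing that matters is how many `x`s have appeared, reduced mod 4. Use one state per residue: A for 0, …, D for 3. Reading `x` moves to the next residue; anything else stays put. B is accepting.
4 states suffice.
       x  y 
>  A   B  A 
 * B   C  B 
   C   D  C 
   D   A  D 
(> = start, * = accepting)

start=A; accept=B; A-x->B; A-y->A; B-x->C; B-y->B; C-x->D; C-y->C; D-x->A; D-y->D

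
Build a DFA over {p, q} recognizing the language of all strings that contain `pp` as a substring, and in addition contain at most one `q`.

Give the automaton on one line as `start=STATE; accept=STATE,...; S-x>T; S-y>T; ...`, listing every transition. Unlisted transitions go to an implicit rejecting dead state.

Handle the two conditions separately and then intersect. One (3 states) tracks whether and how much of `pp` has been seen; the other (3 states) tracks the count of `q`s, saturating at 2. Each combined state is a pair, one component from each; accept when both components accept.
       p  q 
>  A   B  C 
   B   D  C 
   C   E  F 
 * D   D  G 
   E   G  F 
   F   H  F 
 * G   G  I 
   H   I  F 
   I   I  I 
(> = start, * = accepting)

start=A; accept=D,G; A-p>B; A-q>C; B-p>D; B-q>C; C-p>E; C-q>F; D-p>D; D-q>G; E-p>G; E-q>F; F-p>H; F-q>F; G-p>G; G-q>I; H-p>I; H-q>F; I-p>I; I-q>I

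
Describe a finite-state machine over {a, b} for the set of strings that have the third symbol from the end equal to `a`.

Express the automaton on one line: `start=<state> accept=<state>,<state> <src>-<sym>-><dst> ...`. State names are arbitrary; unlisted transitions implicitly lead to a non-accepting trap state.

start=S0 accept=S7,S8,S9,S10 S0-a->S1 S0-b->S2 S1-a->S3 S1-b->S4 S2-a->S5 S2-b->S6 S3-a->S7 S3-b->S8 S4-a->S9 S4-b->S10 S5-a->S11 S5-b->S12 S6-a->S13 S6-b->S14 S7-a->S7 S7-b->S8 S8-a->S9 S8-b->S10 S9-a->S11 S9-b->S12 S10-a->S13 S10-b->S14 S11-a->S7 S11-b->S8 S12-a->S9 S12-b->S10 S13-a->S11 S13-b->S12 S14-a->S13 S14-b->S14

Because acceptance depends on a position counted from the end, the machine has to buffer the most recent 3 symbols. Make each state the string of the last up-to-3 symbols read; on input `x` shift the window left and append `x`. Accept when the buffered window has length 3 and begins with `a`.
          a    b  
>  S0     S1   S2 
   S1     S3   S4 
   S2     S5   S6 
   S3     S7   S8 
   S4     S9  S10 
   S5    S11  S12 
   S6    S13  S14 
 * S7     S7   S8 
 * S8     S9  S10 
 * S9    S11  S12 
 * S10   S13  S14 
   S11    S7   S8 
   S12    S9  S10 
   S13   S11  S12 
   S14   S13  S14 
(> = start, * = accepting)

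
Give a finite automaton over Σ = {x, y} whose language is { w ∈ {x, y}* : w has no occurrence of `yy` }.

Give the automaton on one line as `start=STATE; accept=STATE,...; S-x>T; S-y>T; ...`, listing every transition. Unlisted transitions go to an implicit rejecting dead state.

Track partial matches of the forbidden pattern `yy`. State S2 is a dead state reached once `yy` has occurred; every other state accepts. S0 means no part of `yy` is currently matched.
3 states suffice.
        x   y  
>* S0   S0  S1 
 * S1   S0  S2 
   S2   S2  S2 
(> = start, * = accepting)

start=S0; accept=S0,S1; S0-x>S0; S0-y>S1; S1-x>S0; S1-y>S2; S2-x>S2; S2-y>S2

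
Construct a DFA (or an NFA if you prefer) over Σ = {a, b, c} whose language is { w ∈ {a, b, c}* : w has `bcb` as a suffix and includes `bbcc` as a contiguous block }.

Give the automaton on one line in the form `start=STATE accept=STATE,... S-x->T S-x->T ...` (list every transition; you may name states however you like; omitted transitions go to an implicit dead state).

Run two small machines in parallel and take their product. One (4 states) tracks how much of the suffix `bcb` has currently been matched; the other (5 states) tracks whether and how much of `bbcc` has been seen. Each combined state is a pair, one component from each; accept when both components accept. After merging equivalent states the machine shrinks.
An 8-state machine:
        a   b   c  
>  q0   q0  q1  q0 
   q1   q0  q2  q0 
   q2   q0  q2  q3 
   q3   q0  q1  q4 
   q4   q4  q5  q4 
   q5   q4  q5  q6 
   q6   q4  q7  q4 
 * q7   q4  q5  q6 
(> = start, * = accepting)

start=q0 accept=q7 q0-a->q0 q0-b->q1 q0-c->q0 q1-a->q0 q1-b->q2 q1-c->q0 q2-a->q0 q2-b->q2 q2-c->q3 q3-a->q0 q3-b->q1 q3-c->q4 q4-a->q4 q4-b->q5 q4-c->q4 q5-a->q4 q5-b->q5 q5-c->q6 q6-a->q4 q6-b->q7 q6-c->q4 q7-a->q4 q7-b->q5 q7-c->q6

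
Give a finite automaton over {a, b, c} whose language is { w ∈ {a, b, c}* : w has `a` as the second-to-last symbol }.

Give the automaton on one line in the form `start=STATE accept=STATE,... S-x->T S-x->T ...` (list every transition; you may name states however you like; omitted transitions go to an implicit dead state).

A DFA must remember the last 2 symbols (since which symbol is second-to-last isn't known until the input ends). Use one state per possible window of the last ≤2 symbols; accept from those whose window starts with `a`.
          a    b    c  
>  q0     q1   q2   q3 
   q1     q4   q5   q6 
   q2     q7   q8   q9 
   q3    q10  q11  q12 
 * q4     q4   q5   q6 
 * q5     q7   q8   q9 
 * q6    q10  q11  q12 
   q7     q4   q5   q6 
   q8     q7   q8   q9 
   q9    q10  q11  q12 
   q10    q4   q5   q6 
   q11    q7   q8   q9 
   q12   q10  q11  q12 
(> = start, * = accepting)

start=q0 accept=q4,q5,q6 q0-a->q1 q0-b->q2 q0-c->q3 q1-a->q4 q1-b->q5 q1-c->q6 q2-a->q7 q2-b->q8 q2-c->q9 q3-a->q10 q3-b->q11 q3-c->q12 q4-a->q4 q4-b->q5 q4-c->q6 q5-a->q7 q5-b->q8 q5-c->q9 q6-a->q10 q6-b->q11 q6-c->q12 q7-a->q4 q7-b->q5 q7-c->q6 q8-a->q7 q8-b->q8 q8-c->q9 q9-a->q10 q9-b->q11 q9-c->q12 q10-a->q4 q10-b->q5 q10-c->q6 q11-a->q7 q11-b->q8 q11-c->q9 q12-a->q10 q12-b->q11 q12-c->q12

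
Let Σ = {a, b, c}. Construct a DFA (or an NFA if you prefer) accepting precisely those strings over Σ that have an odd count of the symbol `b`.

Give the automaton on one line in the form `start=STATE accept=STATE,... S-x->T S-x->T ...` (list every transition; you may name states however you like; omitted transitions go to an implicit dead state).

Keep the running count of `b`s modulo 2: each `b` advances along the cycle s0 → s1 → s0 while other symbols loop. Accept at s1.
        a   b   c  
>  s0   s0  s1  s0 
 * s1   s1  s0  s1 
(> = start, * = accepting)

start=s0 accept=s1 s0-a->s0 s0-b->s1 s0-c->s0 s1-a->s1 s1-b->s0 s1-c->s1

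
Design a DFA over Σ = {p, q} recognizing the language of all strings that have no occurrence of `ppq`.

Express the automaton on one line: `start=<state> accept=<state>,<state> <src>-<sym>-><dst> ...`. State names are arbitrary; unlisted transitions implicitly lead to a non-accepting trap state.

This is the complement of 'contains `ppq`'. Use the same substring-matching states — S0 through S3 holding how much of `ppq` has just been matched — but flip the accepting set: everything except the trap S3 accepts.
A 4-state machine:
        p   q  
>* S0   S1  S0 
 * S1   S2  S0 
 * S2   S2  S3 
   S3   S3  S3 
(> = start, * = accepting)

start=S0 accept=S0,S1,S2 S0-p->S1 S0-q->S0 S1-p->S2 S1-q->S0 S2-p->S2 S2-q->S3 S3-p->S3 S3-q->S3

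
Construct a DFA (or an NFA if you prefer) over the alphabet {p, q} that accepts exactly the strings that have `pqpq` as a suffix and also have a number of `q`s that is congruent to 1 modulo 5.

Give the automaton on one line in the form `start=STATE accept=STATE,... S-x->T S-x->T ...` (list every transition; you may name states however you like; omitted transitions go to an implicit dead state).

start=S0 accept=S8 S0-p->S0 S0-q->S1 S1-p->S1 S1-q->S2 S2-p->S2 S2-q->S3 S3-p->S3 S3-q->S4 S4-p->S5 S4-q->S0 S5-p->S5 S5-q->S6 S6-p->S7 S6-q->S1 S7-p->S0 S7-q->S8 S8-p->S1 S8-q->S2

Handle the two conditions separately and then intersect. One (5 states) tracks how much of the suffix `pqpq` has currently been matched; the other (5 states) tracks the count of `q`s modulo 5. Each combined state is a pair, one component from each; accept when both components accept. Equivalent product states are then merged.
A 9-state machine:
        p   q  
>  S0   S0  S1 
   S1   S1  S2 
   S2   S2  S3 
   S3   S3  S4 
   S4   S5  S0 
   S5   S5  S6 
   S6   S7  S1 
   S7   S0  S8 
 * S8   S1  S2 
(> = start, * = accepting)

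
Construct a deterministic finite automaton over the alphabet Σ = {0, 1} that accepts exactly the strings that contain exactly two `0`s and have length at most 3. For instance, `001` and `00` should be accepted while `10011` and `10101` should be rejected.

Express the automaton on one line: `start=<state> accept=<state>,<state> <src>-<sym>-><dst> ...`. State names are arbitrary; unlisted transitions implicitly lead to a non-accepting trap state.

start=s0 accept=s3,s6 s0-0->s1 s0-1->s2 s1-0->s3 s1-1->s4 s2-0->s4 s2-1->s5 s3-0->s5 s3-1->s6 s4-0->s6 s4-1->s5 s5-0->s5 s5-1->s5 s6-0->s5 s6-1->s5

Build one automaton per condition and run them in lockstep. The first has 4 states tracking the count of `0`s, saturating at 3; the second has 5 states tracking the input length, saturating at 4. A product state is a pair (one from each), accepting exactly when both do. Equivalent product states are then merged.
7 states suffice.
        0   1  
>  s0   s1  s2 
   s1   s3  s4 
   s2   s4  s5 
 * s3   s5  s6 
   s4   s6  s5 
   s5   s5  s5 
 * s6   s5  s5 
(> = start, * = accepting)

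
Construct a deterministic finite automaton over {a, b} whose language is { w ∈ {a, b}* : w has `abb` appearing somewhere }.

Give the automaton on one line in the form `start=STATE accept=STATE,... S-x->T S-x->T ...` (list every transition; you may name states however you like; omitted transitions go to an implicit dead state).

Track how much of `abb` has been matched so far: state S0 is no progress, S3 is the absorbing accept state reached once `abb` has occurred. Intermediate states record partial matches; on a mismatch, fall back to the longest reusable overlap.
4 states suffice.
        a   b  
>  S0   S1  S0 
   S1   S1  S2 
   S2   S1  S3 
 * S3   S3  S3 
(> = start, * = accepting)

start=S0 accept=S3 S0-a->S1 S0-b->S0 S1-a->S1 S1-b->S2 S2-a->S1 S2-b->S3 S3-a->S3 S3-b->S3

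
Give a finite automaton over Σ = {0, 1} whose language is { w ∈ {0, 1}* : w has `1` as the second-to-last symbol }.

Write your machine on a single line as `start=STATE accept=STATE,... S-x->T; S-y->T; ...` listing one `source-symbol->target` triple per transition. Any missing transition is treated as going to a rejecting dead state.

A DFA must remember the last 2 symbols (since which symbol is second-to-last isn't known until the input ends). Use one state per possible window of the last ≤2 symbols; accept from those whose window starts with `1`.
7 states suffice.
        0   1  
>  S0   S1  S2 
   S1   S3  S4 
   S2   S5  S6 
   S3   S3  S4 
   S4   S5  S6 
 * S5   S3  S4 
 * S6   S5  S6 
(> = start, * = accepting)

start=S0; accept=S5,S6; S0-0->S1; S0-1->S2; S1-0->S3; S1-1->S4; S2-0->S5; S2-1->S6; S3-0->S3; S3-1->S4; S4-0->S5; S4-1->S6; S5-0->S3; S5-1->S4; S6-0->S5; S6-1->S6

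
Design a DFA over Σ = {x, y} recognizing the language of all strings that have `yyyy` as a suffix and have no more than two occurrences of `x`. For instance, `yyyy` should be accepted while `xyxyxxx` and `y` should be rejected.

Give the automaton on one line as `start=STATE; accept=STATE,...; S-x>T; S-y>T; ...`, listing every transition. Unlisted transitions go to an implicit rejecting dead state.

start=A; accept=N,Q,S; A-x>B; A-y>C; B-x>D; B-y>E; C-x>B; C-y>F; D-x>G; D-y>H; E-x>D; E-y>I; F-x>B; F-y>J; G-x>G; G-y>K; H-x>G; H-y>L; I-x>D; I-y>M; J-x>B; J-y>N; K-x>G; K-y>O; L-x>G; L-y>P; M-x>D; M-y>Q; N-x>B; N-y>N; O-x>G; O-y>R; P-x>G; P-y>S; Q-x>D; Q-y>Q; R-x>G; R-y>T; S-x>G; S-y>S; T-x>G; T-y>T

Build one automaton per condition and run them in lockstep. One (5 states) tracks how much of the suffix `yyyy` has currently been matched; the other (4 states) tracks the count of `x`s, saturating at 3. Each combined state is a pair, one component from each; accept when both components accept.
20 states suffice.
       x  y 
>  A   B  C 
   B   D  E 
   C   B  F 
   D   G  H 
   E   D  I 
   F   B  J 
   G   G  K 
   H   G  L 
   I   D  M 
   J   B  N 
   K   G  O 
   L   G  P 
   M   D  Q 
 * N   B  N 
   O   G  R 
   P   G  S 
 * Q   D  Q 
   R   G  T 
 * S   G  S 
   T   G  T 
(> = start, * = accepting)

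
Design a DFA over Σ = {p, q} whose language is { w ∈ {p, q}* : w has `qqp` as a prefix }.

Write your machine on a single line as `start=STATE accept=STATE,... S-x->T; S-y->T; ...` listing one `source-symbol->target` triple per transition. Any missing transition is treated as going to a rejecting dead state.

start=S0; accept=S3; S0-p->S4; S0-q->S1; S1-p->S4; S1-q->S2; S2-p->S3; S2-q->S4; S3-p->S3; S3-q->S3; S4-p->S4; S4-q->S4

Walk along `qqp` while the input agrees: from S0 take `q` to S1, and so on. Any deviation drops to the rejecting sink S4. Once S3 is reached the prefix is confirmed and every continuation is accepted.
        p   q  
>  S0   S4  S1 
   S1   S4  S2 
   S2   S3  S4 
 * S3   S3  S3 
   S4   S4  S4 
(> = start, * = accepting)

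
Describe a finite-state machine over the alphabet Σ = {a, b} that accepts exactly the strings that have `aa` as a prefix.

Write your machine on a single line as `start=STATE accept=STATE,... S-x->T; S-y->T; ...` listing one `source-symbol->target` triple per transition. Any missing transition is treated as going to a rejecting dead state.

start=q0; accept=q2; q0-a->q1; q0-b->q3; q1-a->q2; q1-b->q3; q2-a->q2; q2-b->q2; q3-a->q3; q3-b->q3

Walk along `aa` while the input agrees: from q0 take `a` to q1, and so on. Any deviation drops to the rejecting sink q3. Once q2 is reached the prefix is confirmed and every continuation is accepted.
A 4-state machine:
        a   b  
>  q0   q1  q3 
   q1   q2  q3 
 * q2   q2  q2 
   q3   q3  q3 
(> = start, * = accepting)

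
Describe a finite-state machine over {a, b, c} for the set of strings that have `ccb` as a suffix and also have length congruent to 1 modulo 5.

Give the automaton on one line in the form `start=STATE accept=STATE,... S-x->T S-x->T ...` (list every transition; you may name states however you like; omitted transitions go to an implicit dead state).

start=q0 accept=q7 q0-a->q1 q0-b->q1 q0-c->q1 q1-a->q2 q1-b->q2 q1-c->q2 q2-a->q3 q2-b->q3 q2-c->q3 q3-a->q4 q3-b->q4 q3-c->q5 q4-a->q0 q4-b->q0 q4-c->q0 q5-a->q0 q5-b->q0 q5-c->q6 q6-a->q1 q6-b->q7 q6-c->q1 q7-a->q2 q7-b->q2 q7-c->q2

Build one automaton per condition and run them in lockstep. One (4 states) tracks how much of the suffix `ccb` has currently been matched; the other (5 states) tracks the input length modulo 5. Each combined state is a pair, one component from each; accept when both components accept. Minimizing collapses redundant product states.
        a   b   c  
>  q0   q1  q1  q1 
   q1   q2  q2  q2 
   q2   q3  q3  q3 
   q3   q4  q4  q5 
   q4   q0  q0  q0 
   q5   q0  q0  q6 
   q6   q1  q7  q1 
 * q7   q2  q2  q2 
(> = start, * = accepting)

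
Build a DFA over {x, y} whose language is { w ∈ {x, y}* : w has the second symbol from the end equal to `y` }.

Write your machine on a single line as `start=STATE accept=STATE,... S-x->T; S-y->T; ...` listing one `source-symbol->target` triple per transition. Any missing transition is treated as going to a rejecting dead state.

start=q0; accept=q5,q6; q0-x->q1; q0-y->q2; q1-x->q3; q1-y->q4; q2-x->q5; q2-y->q6; q3-x->q3; q3-y->q4; q4-x->q5; q4-y->q6; q5-x->q3; q5-y->q4; q6-x->q5; q6-y->q6

Because acceptance depends on a position counted from the end, the machine has to buffer the most recent 2 symbols. Make each state the string of the last up-to-2 symbols read; on input `x` shift the window left and append `x`. Accept when the buffered window has length 2 and begins with `y`.
With 7 states:
        x   y  
>  q0   q1  q2 
   q1   q3  q4 
   q2   q5  q6 
   q3   q3  q4 
   q4   q5  q6 
 * q5   q3  q4 
 * q6   q5  q6 
(> = start, * = accepting)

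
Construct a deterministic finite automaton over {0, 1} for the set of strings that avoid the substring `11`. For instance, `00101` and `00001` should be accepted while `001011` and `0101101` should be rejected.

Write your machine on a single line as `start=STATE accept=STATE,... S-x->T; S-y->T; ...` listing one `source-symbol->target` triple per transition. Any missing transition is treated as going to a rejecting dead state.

start=q0; accept=q0,q1; q0-0->q0; q0-1->q1; q1-0->q0; q1-1->q2; q2-0->q2; q2-1->q2

This is the complement of 'contains `11`'. Use the same substring-matching states — q0 through q2 holding how much of `11` has just been matched — but flip the accepting set: everything except the trap q2 accepts.
3 states suffice.
        0   1  
>* q0   q0  q1 
 * q1   q0  q2 
   q2   q2  q2 
(> = start, * = accepting)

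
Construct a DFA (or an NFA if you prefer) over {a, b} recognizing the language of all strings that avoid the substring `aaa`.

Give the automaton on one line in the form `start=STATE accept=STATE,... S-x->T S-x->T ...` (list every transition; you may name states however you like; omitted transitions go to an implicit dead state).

This is the complement of 'contains `aaa`'. Use the same substring-matching states — q0 through q3 holding how much of `aaa` has just been matched — but flip the accepting set: everything except the trap q3 accepts.
A 4-state machine:
        a   b  
>* q0   q1  q0 
 * q1   q2  q0 
 * q2   q3  q0 
   q3   q3  q3 
(> = start, * = accepting)

start=q0 accept=q0,q1,q2 q0-a->q1 q0-b->q0 q1-a->q2 q1-b->q0 q2-a->q3 q2-b->q0 q3-a->q3 q3-b->q3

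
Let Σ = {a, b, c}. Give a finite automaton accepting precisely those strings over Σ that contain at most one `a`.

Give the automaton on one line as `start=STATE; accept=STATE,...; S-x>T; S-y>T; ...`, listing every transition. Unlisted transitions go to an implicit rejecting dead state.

start=q0; accept=q0,q1; q0-a>q1; q0-b>q0; q0-c>q0; q1-a>q2; q1-b>q1; q1-c>q1; q2-a>q2; q2-b>q2; q2-c>q2

Count `a`s, saturating at 2: state q0 means no `a` yet, q1 means one `a` seen, q2 means more than one. Each `a` increments (capped at q2); other symbols loop. Accept from {q0, q1}.
A 3-state machine:
        a   b   c  
>* q0   q1  q0  q0 
 * q1   q2  q1  q1 
   q2   q2  q2  q2 
(> = start, * = accepting)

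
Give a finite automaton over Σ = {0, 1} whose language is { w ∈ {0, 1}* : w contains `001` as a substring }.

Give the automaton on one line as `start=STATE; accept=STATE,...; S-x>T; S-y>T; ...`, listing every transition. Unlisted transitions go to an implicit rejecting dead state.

start=A; accept=D; A-0>B; A-1>A; B-0>C; B-1>A; C-0>C; C-1>D; D-0>D; D-1>D

Track how much of `001` has been matched so far: state A is no progress, D is the absorbing accept state reached once `001` has occurred. Intermediate states record partial matches; on a mismatch, fall back to the longest reusable overlap.
With 4 states:
       0  1 
>  A   B  A 
   B   C  A 
   C   C  D 
 * D   D  D 
(> = start, * = accepting)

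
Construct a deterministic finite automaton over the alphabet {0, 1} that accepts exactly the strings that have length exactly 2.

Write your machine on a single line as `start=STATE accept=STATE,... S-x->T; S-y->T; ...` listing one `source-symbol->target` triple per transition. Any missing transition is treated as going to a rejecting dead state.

start=q0; accept=q2; q0-0->q1; q0-1->q1; q1-0->q2; q1-1->q2; q2-0->q3; q2-1->q3; q3-0->q3; q3-1->q3

We only need to distinguish lengths 0, 1, …, 2, and '>2'. Chain q0 → q1 → q2 → q3 on every symbol, with q3 looping. Accepting states: {q2}.
With 4 states:
        0   1  
>  q0   q1  q1 
   q1   q2  q2 
 * q2   q3  q3 
   q3   q3  q3 
(> = start, * = accepting)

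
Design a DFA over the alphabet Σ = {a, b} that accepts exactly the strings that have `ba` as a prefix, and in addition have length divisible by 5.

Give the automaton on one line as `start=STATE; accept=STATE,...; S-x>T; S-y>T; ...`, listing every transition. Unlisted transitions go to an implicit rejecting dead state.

Run two small machines in parallel and take their product. One (4 states) tracks whether the input so far still matches the prefix `ba`; the other (5 states) tracks the input length modulo 5. Each combined state is a pair, one component from each; accept when both components accept.
12 states suffice.
          a    b  
>  S0     S1   S2 
   S1     S3   S3 
   S2     S4   S3 
   S3     S5   S5 
   S4     S6   S6 
   S5     S7   S7 
   S6     S8   S8 
   S7     S9   S9 
   S8    S10  S10 
   S9     S1   S1 
 * S10   S11  S11 
   S11    S4   S4 
(> = start, * = accepting)

start=S0; accept=S10; S0-a>S1; S0-b>S2; S1-a>S3; S1-b>S3; S2-a>S4; S2-b>S3; S3-a>S5; S3-b>S5; S4-a>S6; S4-b>S6; S5-a>S7; S5-b>S7; S6-a>S8; S6-b>S8; S7-a>S9; S7-b>S9; S8-a>S10; S8-b>S10; S9-a>S1; S9-b>S1; S10-a>S11; S10-b>S11; S11-a>S4; S11-b>S4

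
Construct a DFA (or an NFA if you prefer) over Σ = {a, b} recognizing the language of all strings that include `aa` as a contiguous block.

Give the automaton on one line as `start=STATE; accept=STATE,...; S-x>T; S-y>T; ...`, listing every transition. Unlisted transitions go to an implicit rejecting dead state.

Track how much of `aa` has been matched so far: state S0 is no progress, S2 is the absorbing accept state reached once `aa` has occurred. Intermediate states record partial matches; on a mismatch, fall back to the longest reusable overlap.
        a   b  
>  S0   S1  S0 
   S1   S2  S0 
 * S2   S2  S2 
(> = start, * = accepting)

start=S0; accept=S2; S0-a>S1; S0-b>S0; S1-a>S2; S1-b>S0; S2-a>S2; S2-b>S2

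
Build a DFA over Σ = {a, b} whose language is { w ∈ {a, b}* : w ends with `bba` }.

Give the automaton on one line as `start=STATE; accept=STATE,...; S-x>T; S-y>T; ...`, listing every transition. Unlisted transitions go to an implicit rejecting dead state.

Let each state record the length of the longest suffix of the input read so far that is also a prefix of `bba`. s1 means the last symbol is `b`; s2 means the last 2 symbols are `bb`; s3 means the last 3 symbols are `bba`. Accept only at s3, where the string currently ends in `bba`.
        a   b  
>  s0   s0  s1 
   s1   s0  s2 
   s2   s3  s2 
 * s3   s0  s1 
(> = start, * = accepting)

start=s0; accept=s3; s0-a>s0; s0-b>s1; s1-a>s0; s1-b>s2; s2-a>s3; s2-b>s2; s3-a>s0; s3-b>s1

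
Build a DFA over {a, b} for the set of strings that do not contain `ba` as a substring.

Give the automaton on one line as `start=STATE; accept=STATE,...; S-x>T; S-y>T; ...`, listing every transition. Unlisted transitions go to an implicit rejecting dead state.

Track partial matches of the forbidden pattern `ba`. State q2 is a dead state reached once `ba` has occurred; every other state accepts. q0 means no part of `ba` is currently matched.
3 states suffice.
        a   b  
>* q0   q0  q1 
 * q1   q2  q1 
   q2   q2  q2 
(> = start, * = accepting)

start=q0; accept=q0,q1; q0-a>q0; q0-b>q1; q1-a>q2; q1-b>q1; q2-a>q2; q2-b>q2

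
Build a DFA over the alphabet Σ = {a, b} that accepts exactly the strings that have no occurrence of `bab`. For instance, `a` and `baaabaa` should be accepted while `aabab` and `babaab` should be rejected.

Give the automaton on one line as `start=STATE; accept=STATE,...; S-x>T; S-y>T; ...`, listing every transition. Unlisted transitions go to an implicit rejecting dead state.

Track partial matches of the forbidden pattern `bab`. State s3 is a dead state reached once `bab` has occurred; every other state accepts. s0 means no part of `bab` is currently matched.
4 states suffice.
        a   b  
>* s0   s0  s1 
 * s1   s2  s1 
 * s2   s0  s3 
   s3   s3  s3 
(> = start, * = accepting)

start=s0; accept=s0,s1,s2; s0-a>s0; s0-b>s1; s1-a>s2; s1-b>s1; s2-a>s0; s2-b>s3; s3-a>s3; s3-b>s3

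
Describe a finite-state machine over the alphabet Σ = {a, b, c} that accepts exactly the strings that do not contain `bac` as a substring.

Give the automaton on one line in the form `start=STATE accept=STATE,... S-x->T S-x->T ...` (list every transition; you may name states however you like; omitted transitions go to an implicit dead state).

start=s0 accept=s0,s1,s2 s0-a->s0 s0-b->s1 s0-c->s0 s1-a->s2 s1-b->s1 s1-c->s0 s2-a->s0 s2-b->s1 s2-c->s3 s3-a->s3 s3-b->s3 s3-c->s3

Track partial matches of the forbidden pattern `bac`. State s3 is a dead state reached once `bac` has occurred; every other state accepts. s0 means no part of `bac` is currently matched.
A 4-state machine:
        a   b   c  
>* s0   s0  s1  s0 
 * s1   s2  s1  s0 
 * s2   s0  s1  s3 
   s3   s3  s3  s3 
(> = start, * = accepting)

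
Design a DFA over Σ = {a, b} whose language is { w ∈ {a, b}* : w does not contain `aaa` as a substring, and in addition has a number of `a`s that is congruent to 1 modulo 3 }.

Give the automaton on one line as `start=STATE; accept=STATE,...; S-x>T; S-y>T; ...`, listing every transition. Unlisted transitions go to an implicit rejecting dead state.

Build one automaton per condition and run them in lockstep. The first has 4 states tracking partial matches of the forbidden pattern `aaa`; the second has 3 states tracking the count of `a`s modulo 3. A product state is a pair (one from each), accepting exactly when both do. After merging equivalent states the machine shrinks.
A 10-state machine:
        a   b  
>  S0   S1  S0 
 * S1   S2  S3 
   S2   S4  S5 
 * S3   S6  S3 
   S4   S4  S4 
   S5   S7  S5 
   S6   S8  S5 
   S7   S9  S0 
   S8   S4  S0 
 * S9   S4  S3 
(> = start, * = accepting)

start=S0; accept=S1,S3,S9; S0-a>S1; S0-b>S0; S1-a>S2; S1-b>S3; S2-a>S4; S2-b>S5; S3-a>S6; S3-b>S3; S4-a>S4; S4-b>S4; S5-a>S7; S5-b>S5; S6-a>S8; S6-b>S5; S7-a>S9; S7-b>S0; S8-a>S4; S8-b>S0; S9-a>S4; S9-b>S3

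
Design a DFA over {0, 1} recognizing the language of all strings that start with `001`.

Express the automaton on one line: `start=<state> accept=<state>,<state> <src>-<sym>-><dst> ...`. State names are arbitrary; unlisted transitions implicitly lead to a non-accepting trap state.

Walk along `001` while the input agrees: from S0 take `0` to S1, and so on. Any deviation drops to the rejecting sink S4. Once S3 is reached the prefix is confirmed and every continuation is accepted.
        0   1  
>  S0   S1  S4 
   S1   S2  S4 
   S2   S4  S3 
 * S3   S3  S3 
   S4   S4  S4 
(> = start, * = accepting)

start=S0 accept=S3 S0-0->S1 S0-1->S4 S1-0->S2 S1-1->S4 S2-0->S4 S2-1->S3 S3-0->S3 S3-1->S3 S4-0->S4 S4-1->S4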